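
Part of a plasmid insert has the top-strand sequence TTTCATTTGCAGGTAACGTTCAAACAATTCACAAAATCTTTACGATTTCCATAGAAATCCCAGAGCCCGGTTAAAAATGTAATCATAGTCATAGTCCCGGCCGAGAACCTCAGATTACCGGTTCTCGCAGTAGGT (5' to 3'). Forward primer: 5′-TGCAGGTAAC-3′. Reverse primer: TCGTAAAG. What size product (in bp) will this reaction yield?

The forward primer matches the template at positions 8–17.
Reverse complement of the reverse primer: CTTTACGA. This occurs on the top strand at positions 38–45.
Amplicon spans positions 8–45: 38 bp.

38 bp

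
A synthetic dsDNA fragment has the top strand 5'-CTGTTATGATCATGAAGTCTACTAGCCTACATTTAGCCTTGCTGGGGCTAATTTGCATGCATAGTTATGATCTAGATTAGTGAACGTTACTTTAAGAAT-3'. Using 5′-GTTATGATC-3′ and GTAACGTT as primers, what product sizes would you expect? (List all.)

88 bp, 27 bp

The forward primer GTTATGATC matches the top strand at positions 3–11, 64–72.
The reverse primer's reverse complement is AACGTTAC, matching at positions 83–90.
Each forward site pairs with the reverse site to give a product ending at position 90: sizes 88, 27 bp.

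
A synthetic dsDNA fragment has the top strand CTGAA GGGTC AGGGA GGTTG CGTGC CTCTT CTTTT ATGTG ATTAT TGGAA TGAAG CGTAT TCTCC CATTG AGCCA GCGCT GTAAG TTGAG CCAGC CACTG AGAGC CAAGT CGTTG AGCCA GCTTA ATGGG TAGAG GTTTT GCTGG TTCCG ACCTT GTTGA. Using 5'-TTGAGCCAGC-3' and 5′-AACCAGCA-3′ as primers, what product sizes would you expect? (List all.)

The forward primer TTGAGCCAGC matches the top strand at positions 68–77, 86–95, 113–122.
The reverse primer's reverse complement is TGCTGGTT, matching at positions 140–147.
Each forward site pairs with the reverse site to give a product ending at position 147: sizes 80, 62, 35 bp.

80 bp, 62 bp, 35 bp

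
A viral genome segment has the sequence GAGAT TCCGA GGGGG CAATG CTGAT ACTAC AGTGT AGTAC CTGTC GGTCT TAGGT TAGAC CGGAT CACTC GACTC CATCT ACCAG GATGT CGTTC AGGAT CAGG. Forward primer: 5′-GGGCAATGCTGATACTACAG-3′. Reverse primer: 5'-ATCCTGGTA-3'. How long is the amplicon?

76 bp

The forward primer matches the template at positions 13–32.
Taking the reverse complement of ATCCTGGTA gives TACCAGGAT, found at positions 80–88 on the template; the primer anneals here to the top strand with its 3' end pointing upstream.
Product length = (reverse-primer end) − (forward-primer start) + 1 = 88 − 13 + 1 = 76 bp.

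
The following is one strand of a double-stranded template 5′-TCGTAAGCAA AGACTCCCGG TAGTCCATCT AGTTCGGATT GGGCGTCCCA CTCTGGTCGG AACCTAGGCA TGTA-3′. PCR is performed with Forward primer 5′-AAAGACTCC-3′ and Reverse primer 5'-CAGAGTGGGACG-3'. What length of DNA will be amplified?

47 bp

Scanning the template, AAAGACTCC occurs at positions 9–17; this primer anneals to the bottom strand there with its 3' end pointing downstream.
The reverse primer's reverse complement is CGTCCCACTCTG, which matches the template at positions 44–55.
Amplicon spans positions 9–55: 47 bp.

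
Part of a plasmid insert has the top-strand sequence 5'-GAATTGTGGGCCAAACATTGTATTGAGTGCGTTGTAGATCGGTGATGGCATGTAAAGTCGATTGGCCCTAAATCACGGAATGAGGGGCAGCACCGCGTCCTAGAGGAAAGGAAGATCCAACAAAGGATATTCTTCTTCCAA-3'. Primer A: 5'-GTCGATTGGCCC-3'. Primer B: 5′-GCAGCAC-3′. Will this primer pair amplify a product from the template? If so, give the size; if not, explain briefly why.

Primer A (GTCGATTGGCCC) matches the top strand at positions 57–68 (3' end points downstream).
Primer B (GCAGCAC) also matches the top strand directly, at positions 87–93 — its reverse complement GTGCTGC is not present.
Both primers anneal to the bottom strand with 3' ends pointing the same way, so neither can prime synthesis back toward the other.

No product — both primers anneal to the same strand and extend in the same direction.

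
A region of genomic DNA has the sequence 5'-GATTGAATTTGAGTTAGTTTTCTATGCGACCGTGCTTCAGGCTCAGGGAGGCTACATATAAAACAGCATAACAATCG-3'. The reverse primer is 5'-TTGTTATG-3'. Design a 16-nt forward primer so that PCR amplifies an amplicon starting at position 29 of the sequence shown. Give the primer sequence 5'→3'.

5'-ACCGTGCTTCAGGCTC-3'

The reverse primer's reverse complement CATAACAA matches the template at positions 67–74; the product starts at position 29.
The forward primer is identical to the top strand over positions 29–44: ACCGTGCTTCAGGCTC.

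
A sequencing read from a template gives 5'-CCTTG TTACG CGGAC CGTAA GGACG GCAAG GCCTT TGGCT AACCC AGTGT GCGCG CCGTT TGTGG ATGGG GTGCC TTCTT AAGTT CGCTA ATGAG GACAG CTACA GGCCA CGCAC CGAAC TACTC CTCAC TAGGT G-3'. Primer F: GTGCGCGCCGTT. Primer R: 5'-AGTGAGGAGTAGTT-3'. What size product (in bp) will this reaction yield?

The forward primer matches the template at positions 49–60.
Taking the reverse complement of AGTGAGGAGTAGTT gives AACTACTCCTCACT, found at positions 118–131 on the template; the primer anneals here to the top strand with its 3' end pointing upstream.
Product length = (reverse-primer end) − (forward-primer start) + 1 = 131 − 49 + 1 = 83 bp.

83 bp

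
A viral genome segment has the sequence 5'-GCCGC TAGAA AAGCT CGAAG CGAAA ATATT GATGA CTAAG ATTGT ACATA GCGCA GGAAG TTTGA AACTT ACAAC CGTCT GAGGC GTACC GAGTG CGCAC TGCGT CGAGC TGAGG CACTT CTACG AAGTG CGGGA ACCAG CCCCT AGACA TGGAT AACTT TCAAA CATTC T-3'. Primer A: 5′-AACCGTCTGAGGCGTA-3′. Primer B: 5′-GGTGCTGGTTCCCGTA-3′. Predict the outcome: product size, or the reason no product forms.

No product — primer B has no binding site in the template.

Primer B (GGTGCTGGTTCCCGTA) does not match the top strand, and its reverse complement TACGGGAACCAGCACC does not match either.
With no annealing site for primer B, no amplification occurs.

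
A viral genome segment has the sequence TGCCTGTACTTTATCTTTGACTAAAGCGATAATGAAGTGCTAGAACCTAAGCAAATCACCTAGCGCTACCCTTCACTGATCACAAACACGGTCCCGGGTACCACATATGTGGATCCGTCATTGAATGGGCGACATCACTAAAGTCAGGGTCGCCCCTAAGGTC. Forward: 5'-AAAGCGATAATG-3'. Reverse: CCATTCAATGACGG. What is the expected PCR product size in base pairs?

106 bp

Scanning the template, AAAGCGATAATG occurs at positions 23–34; this primer anneals to the bottom strand there with its 3' end pointing downstream.
Taking the reverse complement of CCATTCAATGACGG gives CCGTCATTGAATGG, found at positions 115–128 on the template; the primer anneals here to the top strand with its 3' end pointing upstream.
The product runs from position 23 to position 128, so its length is 128 − 23 + 1 = 106 bp.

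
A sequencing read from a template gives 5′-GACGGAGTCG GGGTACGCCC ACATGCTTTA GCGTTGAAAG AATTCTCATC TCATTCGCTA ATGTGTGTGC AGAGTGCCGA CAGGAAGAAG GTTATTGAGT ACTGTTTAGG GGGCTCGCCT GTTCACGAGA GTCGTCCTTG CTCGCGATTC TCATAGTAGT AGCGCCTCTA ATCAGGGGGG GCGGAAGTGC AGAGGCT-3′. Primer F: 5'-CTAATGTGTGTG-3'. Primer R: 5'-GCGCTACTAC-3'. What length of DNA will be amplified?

108 bp

Scanning the template, CTAATGTGTGTG occurs at positions 58–69; this primer anneals to the bottom strand there with its 3' end pointing downstream.
The reverse primer's reverse complement is GTAGTAGCGC, which matches the template at positions 156–165.
Amplicon spans positions 58–165: 108 bp.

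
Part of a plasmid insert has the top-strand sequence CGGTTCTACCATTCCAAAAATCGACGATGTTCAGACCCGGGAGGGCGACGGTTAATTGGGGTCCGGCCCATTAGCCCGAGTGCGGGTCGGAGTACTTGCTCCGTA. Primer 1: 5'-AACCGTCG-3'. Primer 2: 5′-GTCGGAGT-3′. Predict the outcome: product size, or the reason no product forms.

Primer 1 (AACCGTCG) has reverse complement CGACGGTT, which matches the top strand at positions 46–53; primer 1 anneals to the top strand there with its 3' end pointing upstream toward position 46.
Primer 2 (GTCGGAGT) matches the top strand directly at positions 86–93; it anneals to the bottom strand with its 3' end pointing downstream toward position 93.
The 3' ends diverge (primer 1 extends toward position 1, primer 2 toward position 105), so the primers never converge on a shared product.

No product — the primers' 3' ends point away from each other.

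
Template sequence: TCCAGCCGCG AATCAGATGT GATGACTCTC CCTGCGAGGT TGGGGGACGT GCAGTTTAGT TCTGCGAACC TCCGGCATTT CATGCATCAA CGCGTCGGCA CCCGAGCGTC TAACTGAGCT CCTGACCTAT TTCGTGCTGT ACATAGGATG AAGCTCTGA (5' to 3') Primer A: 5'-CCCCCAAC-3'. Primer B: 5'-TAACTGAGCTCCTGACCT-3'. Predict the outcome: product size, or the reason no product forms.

Primer A (CCCCCAAC) has reverse complement GTTGGGGG, which matches the top strand at positions 39–46; primer A anneals to the top strand there with its 3' end pointing upstream toward position 39.
Primer B (TAACTGAGCTCCTGACCT) matches the top strand directly at positions 111–128; it anneals to the bottom strand with its 3' end pointing downstream toward position 128.
The 3' ends diverge (primer A extends toward position 1, primer B toward position 159), so the primers never converge on a shared product.

No product — the primers' 3' ends point away from each other.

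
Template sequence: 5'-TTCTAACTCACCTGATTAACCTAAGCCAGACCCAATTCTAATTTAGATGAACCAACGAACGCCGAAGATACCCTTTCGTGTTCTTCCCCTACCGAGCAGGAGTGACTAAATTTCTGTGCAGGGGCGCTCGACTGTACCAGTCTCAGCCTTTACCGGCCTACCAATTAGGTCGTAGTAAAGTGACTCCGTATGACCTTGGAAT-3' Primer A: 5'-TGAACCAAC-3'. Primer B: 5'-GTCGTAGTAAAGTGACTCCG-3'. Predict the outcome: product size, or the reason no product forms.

No product — both primers anneal to the same strand and extend in the same direction.

Primer A (TGAACCAAC) matches the top strand at positions 48–56 (3' end points downstream).
Primer B (GTCGTAGTAAAGTGACTCCG) also matches the top strand directly, at positions 169–188 — its reverse complement CGGAGTCACTTTACTACGAC is not present.
Both primers anneal to the bottom strand with 3' ends pointing the same way, so neither can prime synthesis back toward the other.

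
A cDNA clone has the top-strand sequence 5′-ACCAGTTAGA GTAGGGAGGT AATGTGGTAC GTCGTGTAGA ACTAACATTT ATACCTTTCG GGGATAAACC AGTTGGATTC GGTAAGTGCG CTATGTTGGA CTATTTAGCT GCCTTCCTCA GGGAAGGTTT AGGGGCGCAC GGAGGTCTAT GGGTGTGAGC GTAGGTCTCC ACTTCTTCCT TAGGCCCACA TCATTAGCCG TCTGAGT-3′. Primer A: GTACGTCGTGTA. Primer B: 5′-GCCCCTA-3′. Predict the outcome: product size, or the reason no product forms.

Yes — a 110 bp product.

Primer A (GTACGTCGTGTA) matches the top strand at positions 27–38; it acts as a forward primer.
Primer B's reverse complement is TAGGGGC, matching the top strand at positions 130–136; it acts as a reverse primer.
The 3' ends face each other across positions 27–136, giving a 110 bp product.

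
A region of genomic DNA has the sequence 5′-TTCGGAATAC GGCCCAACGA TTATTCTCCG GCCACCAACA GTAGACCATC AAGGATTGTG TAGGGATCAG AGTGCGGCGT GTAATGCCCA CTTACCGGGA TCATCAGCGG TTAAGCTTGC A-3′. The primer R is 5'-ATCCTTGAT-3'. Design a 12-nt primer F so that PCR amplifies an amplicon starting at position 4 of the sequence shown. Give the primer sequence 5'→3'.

The reverse primer's reverse complement ATCAAGGAT matches the template at positions 48–56; the product starts at position 4.
The forward primer is identical to the top strand over positions 4–15: GGAATACGGCCC.

5'-GGAATACGGCCC-3'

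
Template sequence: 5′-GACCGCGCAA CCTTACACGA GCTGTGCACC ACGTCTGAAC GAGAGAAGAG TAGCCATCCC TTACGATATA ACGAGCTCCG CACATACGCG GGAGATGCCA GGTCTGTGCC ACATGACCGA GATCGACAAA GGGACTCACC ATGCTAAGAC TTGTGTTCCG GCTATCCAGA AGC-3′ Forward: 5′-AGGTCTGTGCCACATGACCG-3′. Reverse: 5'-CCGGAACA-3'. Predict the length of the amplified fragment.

62 bp

The forward primer matches the template at positions 100–119.
Reverse complement of the reverse primer: TGTTCCGG. This occurs on the top strand at positions 154–161.
Amplicon spans positions 100–161: 62 bp.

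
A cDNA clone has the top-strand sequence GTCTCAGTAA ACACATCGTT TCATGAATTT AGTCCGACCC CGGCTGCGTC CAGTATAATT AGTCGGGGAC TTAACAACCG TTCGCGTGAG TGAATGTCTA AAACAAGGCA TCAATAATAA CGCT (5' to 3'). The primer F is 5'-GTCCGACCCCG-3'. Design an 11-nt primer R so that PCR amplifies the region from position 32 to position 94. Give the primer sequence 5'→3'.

5'-TTCACTCACGC-3'

The product's 3' end on the top strand is position 94.
The reverse primer anneals to the top strand over positions 84–94, i.e. to GCGTGAGTGAA.
Its sequence written 5'→3' is the reverse complement: TTCACTCACGC.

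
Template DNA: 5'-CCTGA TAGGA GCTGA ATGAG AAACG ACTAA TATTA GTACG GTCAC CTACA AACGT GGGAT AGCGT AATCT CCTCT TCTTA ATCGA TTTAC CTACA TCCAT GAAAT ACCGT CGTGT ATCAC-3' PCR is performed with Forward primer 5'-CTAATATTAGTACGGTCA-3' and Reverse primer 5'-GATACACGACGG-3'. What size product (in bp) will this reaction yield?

92 bp

The forward primer matches the template at positions 27–44.
The reverse primer's reverse complement is CCGTCGTGTATC, which matches the template at positions 107–118.
Product length = (reverse-primer end) − (forward-primer start) + 1 = 118 − 27 + 1 = 92 bp.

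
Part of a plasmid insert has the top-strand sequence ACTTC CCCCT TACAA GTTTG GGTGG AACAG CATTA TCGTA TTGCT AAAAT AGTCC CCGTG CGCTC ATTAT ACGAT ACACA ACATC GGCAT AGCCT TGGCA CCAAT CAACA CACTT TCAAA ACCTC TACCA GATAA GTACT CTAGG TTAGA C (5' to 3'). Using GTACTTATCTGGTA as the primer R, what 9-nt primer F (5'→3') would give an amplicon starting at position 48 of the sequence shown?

5'-AATAGTCCC-3'

The reverse primer's reverse complement TACCAGATAAGTAC matches the template at positions 126–139; the product starts at position 48.
The forward primer is identical to the top strand over positions 48–56: AATAGTCCC.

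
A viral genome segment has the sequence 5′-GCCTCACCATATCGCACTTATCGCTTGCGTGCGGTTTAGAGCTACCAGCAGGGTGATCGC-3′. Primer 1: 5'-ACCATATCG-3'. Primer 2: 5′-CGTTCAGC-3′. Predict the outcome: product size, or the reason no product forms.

No product — primer 2 has no binding site in the template.

Primer 2 (CGTTCAGC) does not match the top strand, and its reverse complement GCTGAACG does not match either.
With no annealing site for primer 2, no amplification occurs.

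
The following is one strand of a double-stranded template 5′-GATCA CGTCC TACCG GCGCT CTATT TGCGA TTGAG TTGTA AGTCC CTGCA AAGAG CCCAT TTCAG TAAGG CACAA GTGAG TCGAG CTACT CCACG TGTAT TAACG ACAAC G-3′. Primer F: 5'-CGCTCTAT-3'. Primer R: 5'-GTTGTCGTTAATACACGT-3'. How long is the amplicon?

94 bp

Forward primer CGCTCTAT is found on the top strand at positions 17–24.
Taking the reverse complement of GTTGTCGTTAATACACGT gives ACGTGTATTAACGACAAC, found at positions 93–110 on the template; the primer anneals here to the top strand with its 3' end pointing upstream.
The product runs from position 17 to position 110, so its length is 110 − 17 + 1 = 94 bp.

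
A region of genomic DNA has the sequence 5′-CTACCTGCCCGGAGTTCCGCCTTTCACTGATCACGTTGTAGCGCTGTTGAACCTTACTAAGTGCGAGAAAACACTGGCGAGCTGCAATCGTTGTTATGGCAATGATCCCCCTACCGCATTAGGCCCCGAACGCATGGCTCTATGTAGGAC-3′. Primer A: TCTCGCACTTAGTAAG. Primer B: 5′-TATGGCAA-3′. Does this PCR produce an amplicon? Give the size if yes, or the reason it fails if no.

Primer A (TCTCGCACTTAGTAAG) has reverse complement CTTACTAAGTGCGAGA, which matches the top strand at positions 53–68; primer A anneals to the top strand there with its 3' end pointing upstream toward position 53.
Primer B (TATGGCAA) matches the top strand directly at positions 95–102; it anneals to the bottom strand with its 3' end pointing downstream toward position 102.
The 3' ends diverge (primer A extends toward position 1, primer B toward position 150), so the primers never converge on a shared product.

No product — the primers' 3' ends point away from each other.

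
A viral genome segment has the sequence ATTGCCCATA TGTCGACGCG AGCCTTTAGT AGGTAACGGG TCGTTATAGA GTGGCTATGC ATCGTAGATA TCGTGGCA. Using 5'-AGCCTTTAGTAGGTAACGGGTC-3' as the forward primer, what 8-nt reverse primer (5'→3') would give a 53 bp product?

5'-CGATATCT-3'

The forward primer binds at positions 21–42, so a 53 bp product ends at position 21 + 53 − 1 = 73.
The reverse primer anneals to the top strand over positions 66–73, i.e. to AGATATCG.
Its sequence written 5'→3' is the reverse complement: CGATATCT.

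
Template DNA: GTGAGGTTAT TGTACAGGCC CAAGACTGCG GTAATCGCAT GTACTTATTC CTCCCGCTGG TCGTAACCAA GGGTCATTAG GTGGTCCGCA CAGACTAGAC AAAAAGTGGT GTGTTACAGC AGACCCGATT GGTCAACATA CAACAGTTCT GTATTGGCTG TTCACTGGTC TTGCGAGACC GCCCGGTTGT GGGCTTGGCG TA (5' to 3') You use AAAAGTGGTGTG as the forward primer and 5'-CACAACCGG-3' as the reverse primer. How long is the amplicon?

90 bp

Scanning the template, AAAAGTGGTGTG occurs at positions 102–113; this primer anneals to the bottom strand there with its 3' end pointing downstream.
The reverse primer's reverse complement is CCGGTTGTG, which matches the template at positions 183–191.
Amplicon spans positions 102–191: 90 bp.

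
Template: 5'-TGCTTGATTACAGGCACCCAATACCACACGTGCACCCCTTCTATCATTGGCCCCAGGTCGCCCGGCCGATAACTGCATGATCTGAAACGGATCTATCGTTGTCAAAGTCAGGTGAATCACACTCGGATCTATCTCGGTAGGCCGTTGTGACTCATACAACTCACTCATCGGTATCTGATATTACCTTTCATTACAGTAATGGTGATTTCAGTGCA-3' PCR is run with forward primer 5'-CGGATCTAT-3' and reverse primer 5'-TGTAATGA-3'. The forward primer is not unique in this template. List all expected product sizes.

The forward primer CGGATCTAT matches the top strand at positions 88–96, 124–132.
The reverse primer's reverse complement is TCATTACA, matching at positions 188–195.
Each forward site pairs with the reverse site to give a product ending at position 195: sizes 108, 72 bp.

108 bp, 72 bp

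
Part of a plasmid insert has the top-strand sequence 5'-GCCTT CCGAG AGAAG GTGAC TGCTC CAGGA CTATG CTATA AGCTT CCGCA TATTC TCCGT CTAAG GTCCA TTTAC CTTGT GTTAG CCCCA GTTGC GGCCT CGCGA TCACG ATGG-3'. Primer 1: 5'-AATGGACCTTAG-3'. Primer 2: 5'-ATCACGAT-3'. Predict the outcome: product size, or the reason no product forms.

Primer 1 (AATGGACCTTAG) has reverse complement CTAAGGTCCATT, which matches the top strand at positions 61–72; primer 1 anneals to the top strand there with its 3' end pointing upstream toward position 61.
Primer 2 (ATCACGAT) matches the top strand directly at positions 105–112; it anneals to the bottom strand with its 3' end pointing downstream toward position 112.
The 3' ends diverge (primer 1 extends toward position 1, primer 2 toward position 114), so the primers never converge on a shared product.

No product — the primers' 3' ends point away from each other.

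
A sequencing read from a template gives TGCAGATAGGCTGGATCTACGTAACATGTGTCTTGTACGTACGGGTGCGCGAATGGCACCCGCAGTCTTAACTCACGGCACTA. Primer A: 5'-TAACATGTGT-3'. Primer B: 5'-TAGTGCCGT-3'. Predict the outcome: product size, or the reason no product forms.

Yes — a 62 bp product.

Primer A (TAACATGTGT) matches the top strand at positions 22–31; it acts as a forward primer.
Primer B's reverse complement is ACGGCACTA, matching the top strand at positions 75–83; it acts as a reverse primer.
The 3' ends face each other across positions 22–83, giving a 62 bp product.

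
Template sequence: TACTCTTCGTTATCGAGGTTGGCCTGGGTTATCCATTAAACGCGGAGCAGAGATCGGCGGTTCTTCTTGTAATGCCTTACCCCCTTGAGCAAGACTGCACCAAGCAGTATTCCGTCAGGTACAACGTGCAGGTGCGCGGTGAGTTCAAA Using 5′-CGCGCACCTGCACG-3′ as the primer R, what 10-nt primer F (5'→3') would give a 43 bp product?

The reverse primer's reverse complement CGTGCAGGTGCGCG matches the template at positions 125–138, so the product ends at position 138.
A 43 bp product then starts at position 138 − 43 + 1 = 96.
The forward primer is identical to the top strand there: TGCACCAAGC.

5'-TGCACCAAGC-3'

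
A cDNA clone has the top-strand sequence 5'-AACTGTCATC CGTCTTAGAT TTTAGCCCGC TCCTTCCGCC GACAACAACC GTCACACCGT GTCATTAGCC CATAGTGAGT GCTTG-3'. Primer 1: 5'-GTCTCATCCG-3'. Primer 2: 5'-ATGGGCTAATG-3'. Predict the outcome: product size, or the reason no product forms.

Primer 1 (GTCTCATCCG) does not match the top strand, and its reverse complement CGGATGAGAC does not match either.
With no annealing site for primer 1, no amplification occurs.

No product — primer 1 has no binding site in the template.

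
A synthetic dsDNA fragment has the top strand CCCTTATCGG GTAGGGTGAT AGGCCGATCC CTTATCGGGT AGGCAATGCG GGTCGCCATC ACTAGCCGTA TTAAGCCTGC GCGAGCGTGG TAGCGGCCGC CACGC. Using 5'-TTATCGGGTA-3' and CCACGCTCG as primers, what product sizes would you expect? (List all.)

The forward primer TTATCGGGTA matches the top strand at positions 4–13, 32–41.
The reverse primer's reverse complement is CGAGCGTGG, matching at positions 82–90.
Each forward site pairs with the reverse site to give a product ending at position 90: sizes 87, 59 bp.

87 bp, 59 bp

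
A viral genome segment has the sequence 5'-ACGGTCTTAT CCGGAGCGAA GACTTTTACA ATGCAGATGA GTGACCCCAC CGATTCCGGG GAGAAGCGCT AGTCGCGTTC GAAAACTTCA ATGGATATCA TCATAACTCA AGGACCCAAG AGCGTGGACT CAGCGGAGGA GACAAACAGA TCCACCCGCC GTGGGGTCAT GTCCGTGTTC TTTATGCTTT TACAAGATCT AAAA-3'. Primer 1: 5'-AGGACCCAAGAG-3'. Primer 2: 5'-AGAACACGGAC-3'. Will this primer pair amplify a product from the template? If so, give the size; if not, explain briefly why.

Yes — a 71 bp product.

Primer 1 (AGGACCCAAGAG) matches the top strand at positions 111–122; it acts as a forward primer.
Primer 2's reverse complement is GTCCGTGTTCT, matching the top strand at positions 171–181; it acts as a reverse primer.
The 3' ends face each other across positions 111–181, giving a 71 bp product.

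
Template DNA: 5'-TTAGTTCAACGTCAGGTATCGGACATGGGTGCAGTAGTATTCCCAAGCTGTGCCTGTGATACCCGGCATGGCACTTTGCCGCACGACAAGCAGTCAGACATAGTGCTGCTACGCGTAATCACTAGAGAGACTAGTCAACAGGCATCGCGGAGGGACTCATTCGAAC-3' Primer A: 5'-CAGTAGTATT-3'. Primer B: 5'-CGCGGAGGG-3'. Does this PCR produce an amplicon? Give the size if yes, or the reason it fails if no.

Primer A (CAGTAGTATT) matches the top strand at positions 32–41 (3' end points downstream).
Primer B (CGCGGAGGG) also matches the top strand directly, at positions 146–154 — its reverse complement CCCTCCGCG is not present.
Both primers anneal to the bottom strand with 3' ends pointing the same way, so neither can prime synthesis back toward the other.

No product — both primers anneal to the same strand and extend in the same direction.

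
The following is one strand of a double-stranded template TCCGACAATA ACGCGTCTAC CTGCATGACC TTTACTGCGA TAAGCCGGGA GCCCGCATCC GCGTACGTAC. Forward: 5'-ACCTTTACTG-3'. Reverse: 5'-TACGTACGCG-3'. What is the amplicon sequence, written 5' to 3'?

5'-ACCTTTACTGCGATAAGCCGGGAGCCCGCATCCGCGTACGTA-3'

The forward primer matches the template at positions 28–37.
The reverse primer's reverse complement is CGCGTACGTA, which matches the template at positions 60–69.
The product is the template from position 28 through 69 (42 bp).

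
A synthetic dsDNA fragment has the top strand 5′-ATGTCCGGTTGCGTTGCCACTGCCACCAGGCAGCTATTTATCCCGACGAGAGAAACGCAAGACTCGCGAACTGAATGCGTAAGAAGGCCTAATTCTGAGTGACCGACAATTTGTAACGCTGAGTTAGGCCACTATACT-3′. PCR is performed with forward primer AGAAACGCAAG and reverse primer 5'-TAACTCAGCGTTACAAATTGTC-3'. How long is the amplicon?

Scanning the template, AGAAACGCAAG occurs at positions 51–61; this primer anneals to the bottom strand there with its 3' end pointing downstream.
Taking the reverse complement of TAACTCAGCGTTACAAATTGTC gives GACAATTTGTAACGCTGAGTTA, found at positions 105–126 on the template; the primer anneals here to the top strand with its 3' end pointing upstream.
Amplicon spans positions 51–126: 76 bp.

76 bp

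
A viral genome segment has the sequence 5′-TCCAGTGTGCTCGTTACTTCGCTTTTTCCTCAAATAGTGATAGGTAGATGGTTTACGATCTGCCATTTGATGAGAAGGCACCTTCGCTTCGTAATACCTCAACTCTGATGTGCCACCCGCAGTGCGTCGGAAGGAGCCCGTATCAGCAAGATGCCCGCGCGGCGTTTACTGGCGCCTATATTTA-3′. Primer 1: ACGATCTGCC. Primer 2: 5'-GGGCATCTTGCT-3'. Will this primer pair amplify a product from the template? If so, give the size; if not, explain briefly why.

Yes — a 102 bp product.

Primer 1 (ACGATCTGCC) matches the top strand at positions 55–64; it acts as a forward primer.
Primer 2's reverse complement is AGCAAGATGCCC, matching the top strand at positions 145–156; it acts as a reverse primer.
The 3' ends face each other across positions 55–156, giving a 102 bp product.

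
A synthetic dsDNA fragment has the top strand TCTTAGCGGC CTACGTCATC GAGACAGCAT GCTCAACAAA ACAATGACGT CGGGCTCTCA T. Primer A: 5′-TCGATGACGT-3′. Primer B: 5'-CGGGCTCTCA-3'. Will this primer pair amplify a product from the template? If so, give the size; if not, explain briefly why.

No product — the primers' 3' ends point away from each other.

Primer A (TCGATGACGT) has reverse complement ACGTCATCGA, which matches the top strand at positions 13–22; primer A anneals to the top strand there with its 3' end pointing upstream toward position 13.
Primer B (CGGGCTCTCA) matches the top strand directly at positions 51–60; it anneals to the bottom strand with its 3' end pointing downstream toward position 60.
The 3' ends diverge (primer A extends toward position 1, primer B toward position 61), so the primers never converge on a shared product.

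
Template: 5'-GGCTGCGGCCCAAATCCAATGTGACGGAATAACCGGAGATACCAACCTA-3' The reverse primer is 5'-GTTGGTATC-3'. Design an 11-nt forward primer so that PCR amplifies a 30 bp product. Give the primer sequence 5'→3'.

The reverse primer's reverse complement GATACCAAC matches the template at positions 38–46, so the product ends at position 46.
A 30 bp product then starts at position 46 − 30 + 1 = 17.
The forward primer is identical to the top strand there: CAATGTGACGG.

5'-CAATGTGACGG-3'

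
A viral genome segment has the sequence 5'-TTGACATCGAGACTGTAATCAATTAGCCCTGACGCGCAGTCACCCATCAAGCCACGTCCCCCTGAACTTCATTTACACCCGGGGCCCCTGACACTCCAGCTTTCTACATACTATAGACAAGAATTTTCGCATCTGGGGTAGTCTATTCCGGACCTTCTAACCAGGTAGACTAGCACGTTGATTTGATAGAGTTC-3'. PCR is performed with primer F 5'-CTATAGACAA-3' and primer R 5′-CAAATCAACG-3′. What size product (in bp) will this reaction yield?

75 bp

Forward primer CTATAGACAA is found on the top strand at positions 111–120.
The reverse primer's reverse complement is CGTTGATTTG, which matches the template at positions 176–185.
Product length = (reverse-primer end) − (forward-primer start) + 1 = 185 − 111 + 1 = 75 bp.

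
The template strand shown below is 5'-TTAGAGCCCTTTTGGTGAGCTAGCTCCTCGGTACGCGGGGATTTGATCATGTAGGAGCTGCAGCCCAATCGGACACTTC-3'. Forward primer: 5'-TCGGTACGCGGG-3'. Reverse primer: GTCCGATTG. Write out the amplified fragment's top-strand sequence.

Scanning the template, TCGGTACGCGGG occurs at positions 28–39; this primer anneals to the bottom strand there with its 3' end pointing downstream.
The reverse primer's reverse complement is CAATCGGAC, which matches the template at positions 66–74.
The product is the template from position 28 through 74 (47 bp).

5'-TCGGTACGCGGGGATTTGATCATGTAGGAGCTGCAGCCCAATCGGAC-3'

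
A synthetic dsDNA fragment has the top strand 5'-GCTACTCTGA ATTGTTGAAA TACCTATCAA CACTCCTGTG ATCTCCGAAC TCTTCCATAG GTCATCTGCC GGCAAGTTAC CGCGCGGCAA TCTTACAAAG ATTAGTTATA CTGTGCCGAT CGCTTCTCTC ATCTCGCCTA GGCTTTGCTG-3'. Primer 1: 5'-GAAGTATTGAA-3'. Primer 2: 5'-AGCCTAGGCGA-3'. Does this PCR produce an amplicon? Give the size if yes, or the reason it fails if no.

No product — primer 1 has no binding site in the template.

Primer 1 (GAAGTATTGAA) does not match the top strand, and its reverse complement TTCAATACTTC does not match either.
With no annealing site for primer 1, no amplification occurs.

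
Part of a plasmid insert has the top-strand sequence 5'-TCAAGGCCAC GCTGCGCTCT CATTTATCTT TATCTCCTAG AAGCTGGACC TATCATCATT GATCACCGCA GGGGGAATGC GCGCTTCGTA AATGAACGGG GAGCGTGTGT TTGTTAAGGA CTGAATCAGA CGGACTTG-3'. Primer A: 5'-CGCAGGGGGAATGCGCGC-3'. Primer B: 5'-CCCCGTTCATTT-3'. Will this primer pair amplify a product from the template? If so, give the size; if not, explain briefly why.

Yes — a 35 bp product.

Primer A (CGCAGGGGGAATGCGCGC) matches the top strand at positions 67–84; it acts as a forward primer.
Primer B's reverse complement is AAATGAACGGGG, matching the top strand at positions 90–101; it acts as a reverse primer.
The 3' ends face each other across positions 67–101, giving a 35 bp product.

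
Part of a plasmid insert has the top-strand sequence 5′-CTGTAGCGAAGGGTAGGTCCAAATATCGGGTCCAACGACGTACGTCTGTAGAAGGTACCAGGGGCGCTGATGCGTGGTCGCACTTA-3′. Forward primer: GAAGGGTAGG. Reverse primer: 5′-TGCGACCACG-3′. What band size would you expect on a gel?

Forward primer GAAGGGTAGG is found on the top strand at positions 8–17.
Reverse complement of the reverse primer: CGTGGTCGCA. This occurs on the top strand at positions 73–82.
The product runs from position 8 to position 82, so its length is 82 − 8 + 1 = 75 bp.

75 bp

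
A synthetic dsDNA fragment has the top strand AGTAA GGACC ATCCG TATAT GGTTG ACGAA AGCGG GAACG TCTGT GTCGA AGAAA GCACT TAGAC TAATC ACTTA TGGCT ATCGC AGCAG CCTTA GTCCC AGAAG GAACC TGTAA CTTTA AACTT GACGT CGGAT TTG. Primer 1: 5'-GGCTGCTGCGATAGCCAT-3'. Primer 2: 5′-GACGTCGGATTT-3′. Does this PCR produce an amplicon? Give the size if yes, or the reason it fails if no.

Primer 1 (GGCTGCTGCGATAGCCAT) has reverse complement ATGGCTATCGCAGCAGCC, which matches the top strand at positions 75–92; primer 1 anneals to the top strand there with its 3' end pointing upstream toward position 75.
Primer 2 (GACGTCGGATTT) matches the top strand directly at positions 126–137; it anneals to the bottom strand with its 3' end pointing downstream toward position 137.
The 3' ends diverge (primer 1 extends toward position 1, primer 2 toward position 138), so the primers never converge on a shared product.

No product — the primers' 3' ends point away from each other.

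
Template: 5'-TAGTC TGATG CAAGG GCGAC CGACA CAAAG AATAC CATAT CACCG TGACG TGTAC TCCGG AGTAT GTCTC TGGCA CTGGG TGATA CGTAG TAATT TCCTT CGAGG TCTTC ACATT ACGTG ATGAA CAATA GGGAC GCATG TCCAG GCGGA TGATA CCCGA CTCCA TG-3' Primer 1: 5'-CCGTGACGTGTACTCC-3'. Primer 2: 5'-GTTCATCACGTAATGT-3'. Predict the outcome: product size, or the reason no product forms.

Yes — an 84 bp product.

Primer 1 (CCGTGACGTGTACTCC) matches the top strand at positions 43–58; it acts as a forward primer.
Primer 2's reverse complement is ACATTACGTGATGAAC, matching the top strand at positions 111–126; it acts as a reverse primer.
The 3' ends face each other across positions 43–126, giving an 84 bp product.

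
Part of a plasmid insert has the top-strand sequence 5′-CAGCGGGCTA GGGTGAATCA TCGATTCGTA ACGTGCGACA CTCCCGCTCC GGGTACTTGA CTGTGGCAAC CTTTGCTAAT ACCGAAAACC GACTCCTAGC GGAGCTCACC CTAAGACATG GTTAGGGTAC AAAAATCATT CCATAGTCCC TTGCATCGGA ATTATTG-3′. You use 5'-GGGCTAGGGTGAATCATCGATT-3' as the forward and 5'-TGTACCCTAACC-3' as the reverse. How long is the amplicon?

127 bp

The forward primer matches the template at positions 5–26.
Taking the reverse complement of TGTACCCTAACC gives GGTTAGGGTACA, found at positions 120–131 on the template; the primer anneals here to the top strand with its 3' end pointing upstream.
The product runs from position 5 to position 131, so its length is 131 − 5 + 1 = 127 bp.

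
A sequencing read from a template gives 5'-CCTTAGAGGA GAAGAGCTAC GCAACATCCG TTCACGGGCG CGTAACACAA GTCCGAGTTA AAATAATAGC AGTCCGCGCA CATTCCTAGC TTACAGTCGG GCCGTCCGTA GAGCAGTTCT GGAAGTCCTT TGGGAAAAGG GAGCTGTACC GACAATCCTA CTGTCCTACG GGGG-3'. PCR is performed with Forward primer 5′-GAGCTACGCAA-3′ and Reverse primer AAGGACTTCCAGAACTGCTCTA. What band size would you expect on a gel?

Scanning the template, GAGCTACGCAA occurs at positions 14–24; this primer anneals to the bottom strand there with its 3' end pointing downstream.
The reverse primer's reverse complement is TAGAGCAGTTCTGGAAGTCCTT, which matches the template at positions 109–130.
Amplicon spans positions 14–130: 117 bp.

117 bp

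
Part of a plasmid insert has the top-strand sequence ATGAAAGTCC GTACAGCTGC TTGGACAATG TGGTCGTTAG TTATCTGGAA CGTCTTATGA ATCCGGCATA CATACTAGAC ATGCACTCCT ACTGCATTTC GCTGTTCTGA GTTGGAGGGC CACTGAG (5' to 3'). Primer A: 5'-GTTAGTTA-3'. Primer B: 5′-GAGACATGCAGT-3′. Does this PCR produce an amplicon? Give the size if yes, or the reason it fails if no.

Primer B (GAGACATGCAGT) does not match the top strand, and its reverse complement ACTGCATGTCTC does not match either.
With no annealing site for primer B, no amplification occurs.

No product — primer B has no binding site in the template.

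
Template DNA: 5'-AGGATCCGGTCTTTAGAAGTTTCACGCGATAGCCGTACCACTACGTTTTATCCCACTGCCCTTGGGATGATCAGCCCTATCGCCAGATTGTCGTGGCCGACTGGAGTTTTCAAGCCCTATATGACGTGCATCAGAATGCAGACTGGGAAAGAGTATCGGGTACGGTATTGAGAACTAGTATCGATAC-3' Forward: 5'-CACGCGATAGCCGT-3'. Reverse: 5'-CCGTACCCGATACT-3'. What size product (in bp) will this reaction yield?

143 bp

The forward primer matches the template at positions 23–36.
Reverse complement of the reverse primer: AGTATCGGGTACGG. This occurs on the top strand at positions 152–165.
The product runs from position 23 to position 165, so its length is 165 − 23 + 1 = 143 bp.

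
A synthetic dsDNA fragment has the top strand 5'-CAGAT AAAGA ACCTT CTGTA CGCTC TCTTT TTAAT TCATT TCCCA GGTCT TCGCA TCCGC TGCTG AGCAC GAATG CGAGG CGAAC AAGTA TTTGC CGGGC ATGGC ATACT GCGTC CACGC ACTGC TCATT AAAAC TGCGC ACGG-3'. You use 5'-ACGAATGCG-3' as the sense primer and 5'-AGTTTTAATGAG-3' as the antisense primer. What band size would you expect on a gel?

Forward primer ACGAATGCG is found on the top strand at positions 69–77.
Taking the reverse complement of AGTTTTAATGAG gives CTCATTAAAACT, found at positions 125–136 on the template; the primer anneals here to the top strand with its 3' end pointing upstream.
The product runs from position 69 to position 136, so its length is 136 − 69 + 1 = 68 bp.

68 bp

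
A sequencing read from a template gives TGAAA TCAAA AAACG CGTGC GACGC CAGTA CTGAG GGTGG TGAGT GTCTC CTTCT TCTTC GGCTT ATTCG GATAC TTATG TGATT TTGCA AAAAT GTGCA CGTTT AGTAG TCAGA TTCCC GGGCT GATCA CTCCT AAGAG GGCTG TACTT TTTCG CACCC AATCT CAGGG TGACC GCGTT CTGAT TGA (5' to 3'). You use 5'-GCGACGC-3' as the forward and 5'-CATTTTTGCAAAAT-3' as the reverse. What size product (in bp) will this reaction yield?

Forward primer GCGACGC is found on the top strand at positions 19–25.
The reverse primer's reverse complement is ATTTTGCAAAAATG, which matches the template at positions 83–96.
Product length = (reverse-primer end) − (forward-primer start) + 1 = 96 − 19 + 1 = 78 bp.

78 bp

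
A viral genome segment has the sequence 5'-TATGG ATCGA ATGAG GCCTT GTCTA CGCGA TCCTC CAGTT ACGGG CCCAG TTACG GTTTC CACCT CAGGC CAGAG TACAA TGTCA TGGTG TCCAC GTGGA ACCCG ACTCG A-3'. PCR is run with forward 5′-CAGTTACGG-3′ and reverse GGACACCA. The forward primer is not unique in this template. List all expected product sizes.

The forward primer CAGTTACGG matches the top strand at positions 36–44, 48–56.
The reverse primer's reverse complement is TGGTGTCC, matching at positions 86–93.
Each forward site pairs with the reverse site to give a product ending at position 93: sizes 58, 46 bp.

58 bp, 46 bp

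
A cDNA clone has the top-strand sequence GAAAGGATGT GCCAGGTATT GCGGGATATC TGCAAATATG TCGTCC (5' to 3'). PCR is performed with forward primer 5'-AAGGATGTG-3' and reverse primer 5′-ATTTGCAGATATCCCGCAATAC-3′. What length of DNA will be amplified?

35 bp

The forward primer matches the template at positions 3–11.
Taking the reverse complement of ATTTGCAGATATCCCGCAATAC gives GTATTGCGGGATATCTGCAAAT, found at positions 16–37 on the template; the primer anneals here to the top strand with its 3' end pointing upstream.
Product length = (reverse-primer end) − (forward-primer start) + 1 = 37 − 3 + 1 = 35 bp.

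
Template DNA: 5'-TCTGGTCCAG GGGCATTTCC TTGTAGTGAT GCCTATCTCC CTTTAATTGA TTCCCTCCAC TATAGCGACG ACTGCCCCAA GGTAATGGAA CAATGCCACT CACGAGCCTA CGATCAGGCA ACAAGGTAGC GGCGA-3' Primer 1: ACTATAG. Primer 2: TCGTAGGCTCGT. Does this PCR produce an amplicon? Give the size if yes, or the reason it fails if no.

Yes — a 55 bp product.

Primer 1 (ACTATAG) matches the top strand at positions 59–65; it acts as a forward primer.
Primer 2's reverse complement is ACGAGCCTACGA, matching the top strand at positions 102–113; it acts as a reverse primer.
The 3' ends face each other across positions 59–113, giving a 55 bp product.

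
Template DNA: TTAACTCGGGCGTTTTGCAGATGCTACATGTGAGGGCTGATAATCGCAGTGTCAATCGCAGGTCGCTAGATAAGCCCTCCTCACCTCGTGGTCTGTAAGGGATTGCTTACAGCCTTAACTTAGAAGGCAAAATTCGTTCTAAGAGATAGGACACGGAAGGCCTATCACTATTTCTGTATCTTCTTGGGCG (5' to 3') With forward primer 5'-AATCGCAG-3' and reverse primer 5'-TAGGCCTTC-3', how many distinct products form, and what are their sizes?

Two products: 123 bp, 111 bp

The forward primer AATCGCAG matches the top strand at positions 42–49, 54–61.
The reverse primer's reverse complement is GAAGGCCTA, matching at positions 156–164.
Each forward site pairs with the reverse site to give a product ending at position 164: sizes 123, 111 bp.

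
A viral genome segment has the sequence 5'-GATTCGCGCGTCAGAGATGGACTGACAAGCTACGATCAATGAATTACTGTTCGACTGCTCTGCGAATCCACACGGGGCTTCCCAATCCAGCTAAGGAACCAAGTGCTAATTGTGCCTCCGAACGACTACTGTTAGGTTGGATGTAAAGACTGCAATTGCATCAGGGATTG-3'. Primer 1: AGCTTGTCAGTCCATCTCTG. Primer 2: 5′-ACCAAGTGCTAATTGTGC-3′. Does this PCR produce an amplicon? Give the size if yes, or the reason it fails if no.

No product — the primers' 3' ends point away from each other.

Primer 1 (AGCTTGTCAGTCCATCTCTG) has reverse complement CAGAGATGGACTGACAAGCT, which matches the top strand at positions 12–31; primer 1 anneals to the top strand there with its 3' end pointing upstream toward position 12.
Primer 2 (ACCAAGTGCTAATTGTGC) matches the top strand directly at positions 98–115; it anneals to the bottom strand with its 3' end pointing downstream toward position 115.
The 3' ends diverge (primer 1 extends toward position 1, primer 2 toward position 170), so the primers never converge on a shared product.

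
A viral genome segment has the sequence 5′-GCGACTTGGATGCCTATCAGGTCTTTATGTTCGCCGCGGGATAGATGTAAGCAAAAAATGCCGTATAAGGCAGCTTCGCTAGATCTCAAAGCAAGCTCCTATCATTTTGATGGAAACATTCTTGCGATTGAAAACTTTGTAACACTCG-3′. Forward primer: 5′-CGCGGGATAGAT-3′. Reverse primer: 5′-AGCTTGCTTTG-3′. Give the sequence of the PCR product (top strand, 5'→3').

5'-CGCGGGATAGATGTAAGCAAAAAATGCCGTATAAGGCAGCTTCGCTAGATCTCAAAGCAAGCT-3'

Scanning the template, CGCGGGATAGAT occurs at positions 35–46; this primer anneals to the bottom strand there with its 3' end pointing downstream.
Taking the reverse complement of AGCTTGCTTTG gives CAAAGCAAGCT, found at positions 87–97 on the template; the primer anneals here to the top strand with its 3' end pointing upstream.
The product is the template from position 35 through 97 (63 bp).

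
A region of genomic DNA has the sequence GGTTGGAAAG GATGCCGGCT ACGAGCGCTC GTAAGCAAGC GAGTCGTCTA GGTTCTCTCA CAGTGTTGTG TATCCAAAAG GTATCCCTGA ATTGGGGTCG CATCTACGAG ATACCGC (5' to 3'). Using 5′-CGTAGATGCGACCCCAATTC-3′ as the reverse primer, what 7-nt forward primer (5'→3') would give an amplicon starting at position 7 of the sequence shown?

5'-AAAGGAT-3'

The reverse primer's reverse complement GAATTGGGGTCGCATCTACG matches the template at positions 89–108; the product starts at position 7.
The forward primer is identical to the top strand over positions 7–13: AAAGGAT.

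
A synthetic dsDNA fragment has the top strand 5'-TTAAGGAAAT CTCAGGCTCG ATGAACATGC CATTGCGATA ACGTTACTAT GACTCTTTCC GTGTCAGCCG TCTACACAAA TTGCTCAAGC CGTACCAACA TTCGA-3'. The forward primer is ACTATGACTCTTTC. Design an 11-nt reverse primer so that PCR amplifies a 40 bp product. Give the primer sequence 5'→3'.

5'-AGCAATTTGTG-3'

The forward primer binds at positions 46–59, so a 40 bp product ends at position 46 + 40 − 1 = 85.
The reverse primer anneals to the top strand over positions 75–85, i.e. to CACAAATTGCT.
Its sequence written 5'→3' is the reverse complement: AGCAATTTGTG.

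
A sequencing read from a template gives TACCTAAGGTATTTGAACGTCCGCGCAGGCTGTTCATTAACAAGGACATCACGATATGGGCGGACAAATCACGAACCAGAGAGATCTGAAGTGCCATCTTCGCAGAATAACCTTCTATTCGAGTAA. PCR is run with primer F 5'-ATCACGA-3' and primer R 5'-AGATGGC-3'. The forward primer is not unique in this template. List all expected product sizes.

The forward primer ATCACGA matches the top strand at positions 48–54, 68–74.
The reverse primer's reverse complement is GCCATCT, matching at positions 93–99.
Each forward site pairs with the reverse site to give a product ending at position 99: sizes 52, 32 bp.

52 bp, 32 bp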